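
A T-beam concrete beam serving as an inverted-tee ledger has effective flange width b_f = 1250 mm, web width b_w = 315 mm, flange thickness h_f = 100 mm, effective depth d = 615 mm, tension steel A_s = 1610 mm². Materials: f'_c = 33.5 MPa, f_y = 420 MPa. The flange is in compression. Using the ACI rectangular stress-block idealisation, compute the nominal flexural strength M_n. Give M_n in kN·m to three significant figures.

M_n ≈ 409 kN·m

Tension: T = A_s f_y = 1610 × 420 = 676200 N.
Try a within the flange: a = T/(0.85 f'_c b_f) = 676200/(0.85 × 33.5 × 1250) = 19.00 mm.
Since a = 19.00 ≤ h_f = 100 mm, the stress block lies entirely in the flange; analyse as a rectangular beam of width b_f.
M_n = T(d − a/2) = 676200 × (615 − 9.5) = 409.44 × 10⁶ N·mm.
M_n = 409.44 kN·m.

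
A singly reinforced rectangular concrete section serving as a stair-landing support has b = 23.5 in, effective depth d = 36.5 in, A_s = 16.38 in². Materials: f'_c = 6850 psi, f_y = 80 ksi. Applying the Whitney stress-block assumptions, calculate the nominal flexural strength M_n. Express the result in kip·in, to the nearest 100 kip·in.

M_n ≈ 41600 kip·in

T = A_s f_y = 16.38 × 80 = 1310.4 kips.
a = T/(0.85 f'_c b) = 1310.4/(0.85 × 6.85 × 23.5) = 9.577 in.
M_n = T(d − a/2) = 1310.4 × (36.5 − 4.7885) = 41554.7 kip·in.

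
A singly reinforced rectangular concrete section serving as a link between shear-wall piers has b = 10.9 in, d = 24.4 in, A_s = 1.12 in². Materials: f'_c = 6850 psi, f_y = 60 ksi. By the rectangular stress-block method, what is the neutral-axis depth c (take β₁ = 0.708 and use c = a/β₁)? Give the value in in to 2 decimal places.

T = A_s f_y = 1.12 × 60 = 67.2 kips.
a = T/(0.85 f'_c b) = 67.2/(0.85 × 6.85 × 10.9) = 1.0588 in.
With β₁ = 0.708, c = a/β₁ = 1.0588/0.708 = 1.50 in.

c ≈ 1.50 in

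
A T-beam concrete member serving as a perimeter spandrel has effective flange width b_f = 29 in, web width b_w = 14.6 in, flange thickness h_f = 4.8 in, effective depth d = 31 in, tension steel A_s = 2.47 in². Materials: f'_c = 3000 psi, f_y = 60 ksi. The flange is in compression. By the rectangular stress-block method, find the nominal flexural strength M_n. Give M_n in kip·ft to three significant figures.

Tension: T = A_s f_y = 2.47 × 60 = 148.2 kips.
Try a within the flange: a = T/(0.85 f'_c b_f) = 148.2/(0.85 × 3 × 29) = 2.004 in.
Since a = 2.004 ≤ h_f = 4.8 in, the stress block lies entirely in the flange; analyse as a rectangular beam of width b_f.
M_n = T(d − a/2) = 148.2 × (31 − 1.002) = 4445.7 kip·in.
M_n = 4445.7/12 = 370.48 kip·ft.

M_n ≈ 370 kip·ft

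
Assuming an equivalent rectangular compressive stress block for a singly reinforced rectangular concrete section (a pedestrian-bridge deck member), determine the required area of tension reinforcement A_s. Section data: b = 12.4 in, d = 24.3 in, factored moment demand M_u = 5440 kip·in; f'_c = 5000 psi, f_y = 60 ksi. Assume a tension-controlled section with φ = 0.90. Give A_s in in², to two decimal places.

A_s ≈ 4.65 in²

M_n = M_u/φ = 5440/0.90 = 6044.44 kip·in.
From M_n = 0.85 f'_c a b (d − a/2):
a = d − √(d² − 2M_n/(0.85 f'_c b)) = 24.3 − √(24.3² − 2 × 6044.44/(0.85 × 5 × 12.4)) = 5.297 in.
A_s = 0.85 f'_c a b / f_y = 0.85 × 5 × 5.297 × 12.4 / 60 = 4.653 in².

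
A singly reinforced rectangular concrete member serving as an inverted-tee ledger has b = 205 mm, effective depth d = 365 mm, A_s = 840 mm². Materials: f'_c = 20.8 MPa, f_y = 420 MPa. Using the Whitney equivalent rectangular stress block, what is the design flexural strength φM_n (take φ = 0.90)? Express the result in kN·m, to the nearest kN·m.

φM_n ≈ 100 kN·m

T = A_s f_y = 840 × 420 = 352800 N = 352.8 kN.
From C = T: a = T/(0.85 f'_c b) = 352800/(0.85 × 20.8 × 205) = 97.34 mm.
M_n = T(d − a/2) = 352.8 kN × (365 − 48.67) mm = 111.60 kN·m.
φM_n = 0.90 × 111.60 = 100.44 kN·m.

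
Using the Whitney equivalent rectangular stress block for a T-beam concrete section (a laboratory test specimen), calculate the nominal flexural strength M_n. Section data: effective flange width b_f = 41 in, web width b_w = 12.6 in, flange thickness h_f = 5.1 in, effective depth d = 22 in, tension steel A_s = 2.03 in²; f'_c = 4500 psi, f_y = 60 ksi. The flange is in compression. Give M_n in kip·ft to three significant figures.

Tension: T = A_s f_y = 2.03 × 60 = 121.8 kips.
Try a within the flange: a = T/(0.85 f'_c b_f) = 121.8/(0.85 × 4.5 × 41) = 0.777 in.
Since a = 0.777 ≤ h_f = 5.1 in, the stress block lies entirely in the flange; analyse as a rectangular beam of width b_f.
M_n = T(d − a/2) = 121.8 × (22 − 0.3885) = 2632.3 kip·in.
M_n = 2632.3/12 = 219.36 kip·ft.

M_n ≈ 219 kip·ft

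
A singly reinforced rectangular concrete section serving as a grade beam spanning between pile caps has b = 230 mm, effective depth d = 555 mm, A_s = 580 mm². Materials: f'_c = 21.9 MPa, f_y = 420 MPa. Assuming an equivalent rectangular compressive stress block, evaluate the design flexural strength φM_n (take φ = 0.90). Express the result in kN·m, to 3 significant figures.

φM_n ≈ 115 kN·m

T = A_s f_y = 580 × 420 = 243600 N = 243.6 kN.
From C = T: a = T/(0.85 f'_c b) = 243600/(0.85 × 21.9 × 230) = 56.90 mm.
M_n = T(d − a/2) = 243.6 kN × (555 − 28.45) mm = 128.27 kN·m.
φM_n = 0.90 × 128.27 = 115.44 kN·m.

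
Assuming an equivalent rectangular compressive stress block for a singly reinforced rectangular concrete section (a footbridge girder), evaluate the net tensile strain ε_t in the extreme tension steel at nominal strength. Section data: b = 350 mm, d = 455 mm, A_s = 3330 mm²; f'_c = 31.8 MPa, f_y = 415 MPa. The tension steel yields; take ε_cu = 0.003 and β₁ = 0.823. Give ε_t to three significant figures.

a = A_s f_y/(0.85 f'_c b) = 146.08 mm.
β₁ = 0.823, so c = a/β₁ = 146.08/0.823 = 177.50 mm.
From the linear strain diagram with ε_cu = 0.003: ε_t = 0.003 (d − c)/c = 0.003 × (455 − 177.50)/177.50 = 0.00469.
ε_t is between 0.004 and 0.005 — transition zone.

ε_t ≈ 0.00469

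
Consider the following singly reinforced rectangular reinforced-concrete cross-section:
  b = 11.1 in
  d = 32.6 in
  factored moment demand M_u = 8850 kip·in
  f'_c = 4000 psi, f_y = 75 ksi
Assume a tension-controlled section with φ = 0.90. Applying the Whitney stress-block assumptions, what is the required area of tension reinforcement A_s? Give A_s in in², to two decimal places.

M_n = M_u/φ = 8850/0.90 = 9833.33 kip·in.
From M_n = 0.85 f'_c a b (d − a/2):
a = d − √(d² − 2M_n/(0.85 f'_c b)) = 32.6 − √(32.6² − 2 × 9833.33/(0.85 × 4 × 11.1)) = 9.327 in.
A_s = 0.85 f'_c a b / f_y = 0.85 × 4 × 9.327 × 11.1 / 75 = 4.693 in².

A_s ≈ 4.69 in²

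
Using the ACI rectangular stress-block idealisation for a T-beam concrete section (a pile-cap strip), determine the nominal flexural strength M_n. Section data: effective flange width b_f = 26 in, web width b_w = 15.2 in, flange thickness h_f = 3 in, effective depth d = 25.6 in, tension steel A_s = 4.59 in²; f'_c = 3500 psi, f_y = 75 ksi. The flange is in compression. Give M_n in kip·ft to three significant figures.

M_n ≈ 666 kip·ft

Tension: T = A_s f_y = 4.59 × 75 = 344.25 kips.
Try a within the flange: a = T/(0.85 f'_c b_f) = 344.25/(0.85 × 3.5 × 26) = 4.451 in.
a = 4.451 > h_f = 3 in: the block extends into the web. Split into flange-overhang and web parts.
C_f = 0.85 f'_c (b_f − b_w) h_f = 0.85 × 3.5 × (26 − 15.2) × 3 = 96.4 kips.
Remaining web compression depth: a_w = (T − C_f)/(0.85 f'_c b_w) = (344.25 − 96.4)/(0.85 × 3.5 × 15.2) = 5.481 in.
M_n = C_f(d − h_f/2) + (T − C_f)(d − a_w/2) = 96.4 × (25.6 − 1.5) + 247.85 × (25.6 − 2.7405) = 2323.2 + 5665.7 = 7988.9 kip·in.
M_n = 7988.9/12 = 665.74 kip·ft.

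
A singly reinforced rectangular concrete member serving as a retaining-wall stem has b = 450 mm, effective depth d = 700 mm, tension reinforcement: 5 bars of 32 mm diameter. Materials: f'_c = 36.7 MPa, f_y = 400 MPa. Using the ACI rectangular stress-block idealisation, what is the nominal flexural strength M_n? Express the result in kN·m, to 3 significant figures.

M_n ≈ 1030 kN·m

A_s = 5 × 804 = 4020 mm².
T = A_s f_y = 4020 × 400 = 1608000 N = 1608 kN.
From C = T: a = T/(0.85 f'_c b) = 1608000/(0.85 × 36.7 × 450) = 114.55 mm.
M_n = T(d − a/2) = 1608 kN × (700 − 57.275) mm = 1033.50 kN·m.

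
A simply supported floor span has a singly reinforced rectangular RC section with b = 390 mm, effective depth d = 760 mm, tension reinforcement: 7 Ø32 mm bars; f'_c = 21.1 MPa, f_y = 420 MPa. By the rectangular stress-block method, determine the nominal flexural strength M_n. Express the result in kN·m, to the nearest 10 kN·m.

A_s = 7 × 804 = 5628 mm².
T = A_s f_y = 5628 × 420 = 2363760 N = 2363.76 kN.
From C = T: a = T/(0.85 f'_c b) = 2363760/(0.85 × 21.1 × 390) = 337.94 mm.
M_n = T(d − a/2) = 2363.76 kN × (760 − 168.97) mm = 1397.05 kN·m.

M_n ≈ 1400 kN·m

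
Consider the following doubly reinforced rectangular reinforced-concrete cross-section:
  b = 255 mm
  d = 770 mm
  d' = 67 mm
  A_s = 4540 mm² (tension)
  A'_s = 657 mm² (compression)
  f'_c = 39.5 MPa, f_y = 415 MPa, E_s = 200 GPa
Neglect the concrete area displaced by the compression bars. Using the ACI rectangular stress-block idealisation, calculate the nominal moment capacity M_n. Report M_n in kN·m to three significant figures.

M_n ≈ 1280 kN·m

Assume both tension and compression steel yield.
Net tension couple steel: A_s − A'_s = 3883 mm².
a = (A_s − A'_s) f_y / (0.85 f'_c b) = 1611445/(0.85 × 39.5 × 255) = 188.22 mm.
c = a/β₁ = 188.22/0.768 = 245.08 mm; ε'_s = 0.003(c − d')/c = 0.0022 ≥ f_y/E_s = 0.0021, so compression steel does yield.
M_n = (A_s − A'_s) f_y (d − a/2) + A'_s f_y (d − d') = [1611445 × (770 − 94.11) + 272655 × (770 − 67)] × 10⁻⁶ = 1089.16 + 191.68 = 1280.84 kN·m.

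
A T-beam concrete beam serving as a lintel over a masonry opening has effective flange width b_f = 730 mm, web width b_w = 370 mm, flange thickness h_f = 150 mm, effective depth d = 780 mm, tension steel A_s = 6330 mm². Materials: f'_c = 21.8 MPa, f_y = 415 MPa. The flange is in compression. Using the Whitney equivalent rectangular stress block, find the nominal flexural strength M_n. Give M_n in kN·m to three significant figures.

M_n ≈ 1780 kN·m

Tension: T = A_s f_y = 6330 × 415 = 2626950 N.
Try a within the flange: a = T/(0.85 f'_c b_f) = 2626950/(0.85 × 21.8 × 730) = 194.20 mm.
a = 194.20 > h_f = 150 mm: the block extends into the web. Split into flange-overhang and web parts.
C_f = 0.85 f'_c (b_f − b_w) h_f = 0.85 × 21.8 × (730 − 370) × 150 = 1000620 N.
Remaining web compression depth: a_w = (T − C_f)/(0.85 f'_c b_w) = (2626950 − 1000620)/(0.85 × 21.8 × 370) = 237.21 mm.
M_n = C_f(d − h_f/2) + (T − C_f)(d − a_w/2) = 1000620 × (780 − 75) + 1626330 × (780 − 118.605) = 705.44 + 1075.65 = 1781.09 × 10⁶ N·mm.
M_n = 1781.09 kN·m.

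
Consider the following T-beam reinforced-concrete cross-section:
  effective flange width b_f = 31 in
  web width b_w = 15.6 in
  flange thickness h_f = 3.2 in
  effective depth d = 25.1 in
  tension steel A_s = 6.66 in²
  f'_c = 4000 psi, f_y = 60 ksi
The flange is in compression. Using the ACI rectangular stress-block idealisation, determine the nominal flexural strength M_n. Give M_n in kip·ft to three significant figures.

M_n ≈ 771 kip·ft

Tension: T = A_s f_y = 6.66 × 60 = 399.6 kips.
Try a within the flange: a = T/(0.85 f'_c b_f) = 399.6/(0.85 × 4 × 31) = 3.791 in.
a = 3.791 > h_f = 3.2 in: the block extends into the web. Split into flange-overhang and web parts.
C_f = 0.85 f'_c (b_f − b_w) h_f = 0.85 × 4 × (31 − 15.6) × 3.2 = 167.6 kips.
Remaining web compression depth: a_w = (T − C_f)/(0.85 f'_c b_w) = (399.6 − 167.6)/(0.85 × 4 × 15.6) = 4.374 in.
M_n = C_f(d − h_f/2) + (T − C_f)(d − a_w/2) = 167.6 × (25.1 − 1.6) + 232 × (25.1 − 2.187) = 3938.6 + 5315.8 = 9254.4 kip·in.
M_n = 9254.4/12 = 771.20 kip·ft.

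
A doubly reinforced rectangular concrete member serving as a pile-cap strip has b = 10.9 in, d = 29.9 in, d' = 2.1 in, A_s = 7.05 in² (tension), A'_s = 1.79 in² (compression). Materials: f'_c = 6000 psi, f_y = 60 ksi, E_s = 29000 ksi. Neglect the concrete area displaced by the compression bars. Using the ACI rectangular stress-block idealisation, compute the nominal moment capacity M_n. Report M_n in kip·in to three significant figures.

M_n ≈ 11500 kip·in

Assume both steels yield.
a = (A_s − A'_s) f_y/(0.85 f'_c b) = (7.05 − 1.79) × 60/(0.85 × 6 × 10.9) = 5.677 in.
c = a/β₁ = 5.677/0.75 = 7.569 in; ε'_s = 0.003(c − d')/c = 0.0022 ≥ ε_y = 0.0021, so the compression steel yields.
M_n = (A_s − A'_s) f_y (d − a/2) + A'_s f_y (d − d') = 315.6 × (29.9 − 2.8385) + 107.4 × (29.9 − 2.1) = 8540.6 + 2985.7 = 11526.3 kip·in.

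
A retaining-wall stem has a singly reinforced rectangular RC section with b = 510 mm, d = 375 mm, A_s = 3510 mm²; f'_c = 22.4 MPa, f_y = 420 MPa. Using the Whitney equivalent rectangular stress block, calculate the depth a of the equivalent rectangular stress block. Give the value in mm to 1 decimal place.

T = A_s f_y = 3510 × 420 = 1474200 N = 1474.2 kN.
Setting C = 0.85 f'_c a b equal to T: a = 1474200/(0.85 × 22.4 × 510) = 151.8 mm.

a ≈ 151.8 mm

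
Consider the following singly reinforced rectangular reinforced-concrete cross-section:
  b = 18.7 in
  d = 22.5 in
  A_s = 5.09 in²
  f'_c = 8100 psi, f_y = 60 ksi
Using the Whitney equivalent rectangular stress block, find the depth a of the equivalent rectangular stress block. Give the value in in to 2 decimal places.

a ≈ 2.37 in

T = A_s f_y = 5.09 × 60 = 305.4 kips.
a = T/(0.85 f'_c b) = 305.4/(0.85 × 8.1 × 18.7) = 2.37 in.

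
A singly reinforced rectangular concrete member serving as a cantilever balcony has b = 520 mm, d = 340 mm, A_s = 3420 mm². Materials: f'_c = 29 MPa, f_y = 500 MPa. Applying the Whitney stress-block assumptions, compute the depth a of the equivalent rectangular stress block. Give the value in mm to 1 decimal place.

T = A_s f_y = 3420 × 500 = 1710000 N = 1710 kN.
Setting C = 0.85 f'_c a b equal to T: a = 1710000/(0.85 × 29 × 520) = 133.4 mm.

a ≈ 133.4 mm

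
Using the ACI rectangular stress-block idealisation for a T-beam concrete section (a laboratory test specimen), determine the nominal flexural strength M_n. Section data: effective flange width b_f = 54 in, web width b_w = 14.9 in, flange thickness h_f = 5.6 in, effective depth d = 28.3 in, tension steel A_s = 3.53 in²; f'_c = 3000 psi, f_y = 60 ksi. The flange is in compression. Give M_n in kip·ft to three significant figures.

Tension: T = A_s f_y = 3.53 × 60 = 211.8 kips.
Try a within the flange: a = T/(0.85 f'_c b_f) = 211.8/(0.85 × 3 × 54) = 1.538 in.
Since a = 1.538 ≤ h_f = 5.6 in, the stress block lies entirely in the flange; analyse as a rectangular beam of width b_f.
M_n = T(d − a/2) = 211.8 × (28.3 − 0.769) = 5831.1 kip·in.
M_n = 5831.1/12 = 485.93 kip·ft.

M_n ≈ 486 kip·ft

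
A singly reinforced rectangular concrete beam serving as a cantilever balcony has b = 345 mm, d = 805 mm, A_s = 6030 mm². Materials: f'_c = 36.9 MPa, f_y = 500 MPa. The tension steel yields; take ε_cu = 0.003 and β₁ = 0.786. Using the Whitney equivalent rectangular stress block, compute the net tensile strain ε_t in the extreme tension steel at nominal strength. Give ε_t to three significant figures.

a = A_s f_y/(0.85 f'_c b) = 278.63 mm.
β₁ = 0.786, so c = a/β₁ = 278.63/0.786 = 354.49 mm.
From the linear strain diagram with ε_cu = 0.003: ε_t = 0.003 (d − c)/c = 0.003 × (805 − 354.49)/354.49 = 0.00381.
ε_t < 0.004 — the section is over-reinforced for flexure under ACI limits.

ε_t ≈ 0.00381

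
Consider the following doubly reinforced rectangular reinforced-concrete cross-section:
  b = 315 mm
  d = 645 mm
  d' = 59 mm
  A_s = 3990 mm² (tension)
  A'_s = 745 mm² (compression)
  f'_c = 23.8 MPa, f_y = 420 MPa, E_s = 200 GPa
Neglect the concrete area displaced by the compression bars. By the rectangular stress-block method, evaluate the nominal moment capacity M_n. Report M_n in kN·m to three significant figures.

M_n ≈ 917 kN·m

Assume both tension and compression steel yield.
Net tension couple steel: A_s − A'_s = 3245 mm².
a = (A_s − A'_s) f_y / (0.85 f'_c b) = 1362900/(0.85 × 23.8 × 315) = 213.87 mm.
c = a/β₁ = 213.87/0.85 = 251.61 mm; ε'_s = 0.003(c − d')/c = 0.0023 ≥ f_y/E_s = 0.0021, so compression steel does yield.
M_n = (A_s − A'_s) f_y (d − a/2) + A'_s f_y (d − d') = [1362900 × (645 − 106.935) + 312900 × (645 − 59)] × 10⁻⁶ = 733.33 + 183.36 = 916.69 kN·m.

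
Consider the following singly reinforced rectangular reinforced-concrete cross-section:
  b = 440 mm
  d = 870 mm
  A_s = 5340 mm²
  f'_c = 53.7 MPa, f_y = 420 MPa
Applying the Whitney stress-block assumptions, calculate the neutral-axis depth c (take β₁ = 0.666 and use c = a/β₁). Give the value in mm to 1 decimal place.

c ≈ 167.7 mm

T = A_s f_y = 5340 × 420 = 2242800 N = 2242.8 kN.
Setting C = 0.85 f'_c a b equal to T: a = 2242800/(0.85 × 53.7 × 440) = 111.672 mm.
With β₁ = 0.666, c = a/β₁ = 111.672/0.666 = 167.7 mm.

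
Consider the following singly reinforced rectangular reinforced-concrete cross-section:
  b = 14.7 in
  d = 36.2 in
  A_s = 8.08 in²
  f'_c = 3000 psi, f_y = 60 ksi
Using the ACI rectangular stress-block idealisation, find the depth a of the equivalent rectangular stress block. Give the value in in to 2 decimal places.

T = A_s f_y = 8.08 × 60 = 484.8 kips.
a = T/(0.85 f'_c b) = 484.8/(0.85 × 3 × 14.7) = 12.93 in.

a ≈ 12.93 in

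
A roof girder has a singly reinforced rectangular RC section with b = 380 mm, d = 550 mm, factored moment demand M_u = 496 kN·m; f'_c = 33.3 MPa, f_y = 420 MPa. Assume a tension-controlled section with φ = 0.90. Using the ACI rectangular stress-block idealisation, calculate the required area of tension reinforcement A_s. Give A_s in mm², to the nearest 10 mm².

M_n = M_u/φ = 496/0.90 = 551.111 kN·m.
With M_n = 0.85 f'_c a b (d − a/2), solve the quadratic for a:
a = d − √(d² − 2M_n/(0.85 f'_c b)) = 550 − √(550² − 2 × 551.111×10⁶/(0.85 × 33.3 × 380)) = 102.76 mm.
A_s = 0.85 f'_c a b / f_y = 0.85 × 33.3 × 102.76 × 380 / 420 = 2631.6 mm².

A_s ≈ 2630 mm²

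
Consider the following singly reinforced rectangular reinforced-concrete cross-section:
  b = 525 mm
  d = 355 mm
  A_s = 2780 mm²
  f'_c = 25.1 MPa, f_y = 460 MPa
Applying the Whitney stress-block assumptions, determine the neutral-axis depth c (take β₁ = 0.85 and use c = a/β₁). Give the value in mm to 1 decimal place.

c ≈ 134.3 mm

T = A_s f_y = 2780 × 460 = 1278800 N = 1278.8 kN.
Setting C = 0.85 f'_c a b equal to T: a = 1278800/(0.85 × 25.1 × 525) = 114.170 mm.
With β₁ = 0.85, c = a/β₁ = 114.170/0.85 = 134.3 mm.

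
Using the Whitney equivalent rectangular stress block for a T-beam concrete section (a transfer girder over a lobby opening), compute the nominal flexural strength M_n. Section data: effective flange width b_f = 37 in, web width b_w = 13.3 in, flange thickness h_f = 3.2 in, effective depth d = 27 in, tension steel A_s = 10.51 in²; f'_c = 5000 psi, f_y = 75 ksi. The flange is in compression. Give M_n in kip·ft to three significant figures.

Tension: T = A_s f_y = 10.51 × 75 = 788.25 kips.
Try a within the flange: a = T/(0.85 f'_c b_f) = 788.25/(0.85 × 5 × 37) = 5.013 in.
a = 5.013 > h_f = 3.2 in: the block extends into the web. Split into flange-overhang and web parts.
C_f = 0.85 f'_c (b_f − b_w) h_f = 0.85 × 5 × (37 − 13.3) × 3.2 = 322.3 kips.
Remaining web compression depth: a_w = (T − C_f)/(0.85 f'_c b_w) = (788.25 − 322.3)/(0.85 × 5 × 13.3) = 8.243 in.
M_n = C_f(d − h_f/2) + (T − C_f)(d − a_w/2) = 322.3 × (27 − 1.6) + 465.95 × (27 − 4.1215) = 8186.4 + 10660.2 = 18846.6 kip·in.
M_n = 18846.6/12 = 1570.55 kip·ft.

M_n ≈ 1570 kip·ft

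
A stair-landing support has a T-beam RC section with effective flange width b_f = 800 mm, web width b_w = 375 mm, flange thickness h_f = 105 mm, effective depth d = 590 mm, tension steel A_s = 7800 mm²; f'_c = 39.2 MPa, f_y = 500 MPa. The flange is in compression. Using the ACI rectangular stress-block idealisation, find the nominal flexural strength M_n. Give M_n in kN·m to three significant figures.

Tension: T = A_s f_y = 7800 × 500 = 3900000 N.
Try a within the flange: a = T/(0.85 f'_c b_f) = 3900000/(0.85 × 39.2 × 800) = 146.31 mm.
a = 146.31 > h_f = 105 mm: the block extends into the web. Split into flange-overhang and web parts.
C_f = 0.85 f'_c (b_f − b_w) h_f = 0.85 × 39.2 × (800 − 375) × 105 = 1486905 N.
Remaining web compression depth: a_w = (T − C_f)/(0.85 f'_c b_w) = (3900000 − 1486905)/(0.85 × 39.2 × 375) = 193.12 mm.
M_n = C_f(d − h_f/2) + (T − C_f)(d − a_w/2) = 1486905 × (590 − 52.5) + 2413095 × (590 − 96.56) = 799.21 + 1190.72 = 1989.93 × 10⁶ N·mm.
M_n = 1989.93 kN·m.

M_n ≈ 1990 kN·m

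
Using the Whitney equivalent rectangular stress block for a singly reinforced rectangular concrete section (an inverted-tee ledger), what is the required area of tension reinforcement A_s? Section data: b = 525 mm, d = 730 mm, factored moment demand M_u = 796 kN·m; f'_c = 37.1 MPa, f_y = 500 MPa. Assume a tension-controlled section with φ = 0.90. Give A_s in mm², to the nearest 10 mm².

M_n = M_u/φ = 796/0.90 = 884.444 kN·m.
With M_n = 0.85 f'_c a b (d − a/2), solve the quadratic for a:
a = d − √(d² − 2M_n/(0.85 f'_c b)) = 730 − √(730² − 2 × 884.444×10⁶/(0.85 × 37.1 × 525)) = 77.27 mm.
A_s = 0.85 f'_c a b / f_y = 0.85 × 37.1 × 77.27 × 525 / 500 = 2558.5 mm².

A_s ≈ 2560 mm²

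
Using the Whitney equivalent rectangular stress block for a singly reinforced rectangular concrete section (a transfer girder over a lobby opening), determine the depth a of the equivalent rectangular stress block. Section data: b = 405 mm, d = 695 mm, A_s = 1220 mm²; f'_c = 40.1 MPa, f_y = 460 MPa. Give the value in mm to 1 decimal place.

a ≈ 40.7 mm

T = A_s f_y = 1220 × 460 = 561200 N = 561.2 kN.
Setting C = 0.85 f'_c a b equal to T: a = 561200/(0.85 × 40.1 × 405) = 40.7 mm.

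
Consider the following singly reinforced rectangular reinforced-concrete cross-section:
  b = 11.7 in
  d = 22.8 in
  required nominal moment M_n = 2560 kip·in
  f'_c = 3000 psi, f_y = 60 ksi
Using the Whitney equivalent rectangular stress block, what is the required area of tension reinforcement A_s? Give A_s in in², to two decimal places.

A_s ≈ 2.06 in²

From M_n = 0.85 f'_c a b (d − a/2):
a = d − √(d² − 2M_n/(0.85 f'_c b)) = 22.8 − √(22.8² − 2 × 2560/(0.85 × 3 × 11.7)) = 4.139 in.
A_s = 0.85 f'_c a b / f_y = 0.85 × 3 × 4.139 × 11.7 / 60 = 2.058 in².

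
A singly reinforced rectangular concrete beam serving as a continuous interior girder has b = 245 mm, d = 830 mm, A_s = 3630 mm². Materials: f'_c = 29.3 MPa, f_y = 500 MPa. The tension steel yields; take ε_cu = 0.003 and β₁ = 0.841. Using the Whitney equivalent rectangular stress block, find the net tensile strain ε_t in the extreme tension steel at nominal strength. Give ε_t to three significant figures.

ε_t ≈ 0.00404

a = A_s f_y/(0.85 f'_c b) = 297.46 mm.
β₁ = 0.841, so c = a/β₁ = 297.46/0.841 = 353.70 mm.
From the linear strain diagram with ε_cu = 0.003: ε_t = 0.003 (d − c)/c = 0.003 × (830 − 353.70)/353.70 = 0.00404.
ε_t is between 0.004 and 0.005 — transition zone.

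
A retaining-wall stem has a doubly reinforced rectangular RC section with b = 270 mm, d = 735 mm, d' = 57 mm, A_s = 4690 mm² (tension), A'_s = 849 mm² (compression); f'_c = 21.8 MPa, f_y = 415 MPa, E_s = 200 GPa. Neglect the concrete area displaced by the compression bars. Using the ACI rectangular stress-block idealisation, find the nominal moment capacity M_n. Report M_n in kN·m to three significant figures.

M_n ≈ 1160 kN·m

Assume both tension and compression steel yield.
Net tension couple steel: A_s − A'_s = 3841 mm².
a = (A_s − A'_s) f_y / (0.85 f'_c b) = 1594015/(0.85 × 21.8 × 270) = 318.61 mm.
c = a/β₁ = 318.61/0.85 = 374.84 mm; ε'_s = 0.003(c − d')/c = 0.0025 ≥ f_y/E_s = 0.0021, so compression steel does yield.
M_n = (A_s − A'_s) f_y (d − a/2) + A'_s f_y (d − d') = [1594015 × (735 − 159.305) + 352335 × (735 − 57)] × 10⁻⁶ = 917.67 + 238.88 = 1156.55 kN·m.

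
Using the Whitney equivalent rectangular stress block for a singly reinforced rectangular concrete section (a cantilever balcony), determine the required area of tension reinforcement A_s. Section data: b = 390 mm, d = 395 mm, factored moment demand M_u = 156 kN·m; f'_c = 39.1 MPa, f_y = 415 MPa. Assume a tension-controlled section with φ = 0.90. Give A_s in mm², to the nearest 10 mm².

A_s ≈ 1110 mm²

M_n = M_u/φ = 156/0.90 = 173.333 kN·m.
With M_n = 0.85 f'_c a b (d − a/2), solve the quadratic for a:
a = d − √(d² − 2M_n/(0.85 f'_c b)) = 395 − √(395² − 2 × 173.333×10⁶/(0.85 × 39.1 × 390)) = 35.45 mm.
A_s = 0.85 f'_c a b / f_y = 0.85 × 39.1 × 35.45 × 390 / 415 = 1107.2 mm².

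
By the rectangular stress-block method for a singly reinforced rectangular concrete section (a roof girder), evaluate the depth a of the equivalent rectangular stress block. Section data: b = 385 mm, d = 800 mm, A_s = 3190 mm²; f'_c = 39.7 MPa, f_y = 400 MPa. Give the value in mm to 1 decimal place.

T = A_s f_y = 3190 × 400 = 1276000 N = 1276 kN.
Setting C = 0.85 f'_c a b equal to T: a = 1276000/(0.85 × 39.7 × 385) = 98.2 mm.

a ≈ 98.2 mm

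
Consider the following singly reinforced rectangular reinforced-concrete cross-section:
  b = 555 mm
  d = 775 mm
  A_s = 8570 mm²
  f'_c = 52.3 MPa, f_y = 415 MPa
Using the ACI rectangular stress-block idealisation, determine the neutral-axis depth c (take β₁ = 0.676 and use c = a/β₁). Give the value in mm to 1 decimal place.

T = A_s f_y = 8570 × 415 = 3556550 N = 3556.55 kN.
Setting C = 0.85 f'_c a b equal to T: a = 3556550/(0.85 × 52.3 × 555) = 144.150 mm.
With β₁ = 0.676, c = a/β₁ = 144.150/0.676 = 213.2 mm.

c ≈ 213.2 mm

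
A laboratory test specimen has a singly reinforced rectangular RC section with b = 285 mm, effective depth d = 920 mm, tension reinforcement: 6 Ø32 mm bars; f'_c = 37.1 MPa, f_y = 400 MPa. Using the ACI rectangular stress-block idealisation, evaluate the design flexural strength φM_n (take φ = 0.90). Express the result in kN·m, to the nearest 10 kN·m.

A_s = 6 × 804 = 4824 mm².
T = A_s f_y = 4824 × 400 = 1929600 N = 1929.6 kN.
From C = T: a = T/(0.85 f'_c b) = 1929600/(0.85 × 37.1 × 285) = 214.70 mm.
M_n = T(d − a/2) = 1929.6 kN × (920 − 107.35) mm = 1568.09 kN·m.
φM_n = 0.90 × 1568.09 = 1411.28 kN·m.

φM_n ≈ 1410 kN·m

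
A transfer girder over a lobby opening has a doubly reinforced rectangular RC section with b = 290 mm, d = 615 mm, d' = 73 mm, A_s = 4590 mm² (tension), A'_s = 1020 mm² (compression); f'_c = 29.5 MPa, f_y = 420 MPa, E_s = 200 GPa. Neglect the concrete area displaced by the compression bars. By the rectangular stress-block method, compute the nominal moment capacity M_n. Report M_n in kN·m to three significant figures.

Assume both tension and compression steel yield.
Net tension couple steel: A_s − A'_s = 3570 mm².
a = (A_s − A'_s) f_y / (0.85 f'_c b) = 1499400/(0.85 × 29.5 × 290) = 206.20 mm.
c = a/β₁ = 206.20/0.839 = 245.77 mm; ε'_s = 0.003(c − d')/c = 0.0021 ≥ f_y/E_s = 0.0021, so compression steel does yield.
M_n = (A_s − A'_s) f_y (d − a/2) + A'_s f_y (d − d') = [1499400 × (615 − 103.1) + 428400 × (615 − 73)] × 10⁻⁶ = 767.54 + 232.19 = 999.73 kN·m.

M_n ≈ 1000 kN·m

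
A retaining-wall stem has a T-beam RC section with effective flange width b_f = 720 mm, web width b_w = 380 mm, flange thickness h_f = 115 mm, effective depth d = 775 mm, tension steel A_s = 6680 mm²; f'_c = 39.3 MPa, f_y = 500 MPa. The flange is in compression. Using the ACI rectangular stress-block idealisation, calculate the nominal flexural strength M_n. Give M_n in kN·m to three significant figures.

Tension: T = A_s f_y = 6680 × 500 = 3340000 N.
Try a within the flange: a = T/(0.85 f'_c b_f) = 3340000/(0.85 × 39.3 × 720) = 138.87 mm.
a = 138.87 > h_f = 115 mm: the block extends into the web. Split into flange-overhang and web parts.
C_f = 0.85 f'_c (b_f − b_w) h_f = 0.85 × 39.3 × (720 − 380) × 115 = 1306136 N.
Remaining web compression depth: a_w = (T − C_f)/(0.85 f'_c b_w) = (3340000 − 1306136)/(0.85 × 39.3 × 380) = 160.22 mm.
M_n = C_f(d − h_f/2) + (T − C_f)(d − a_w/2) = 1306136 × (775 − 57.5) + 2033864 × (775 − 80.11) = 937.15 + 1413.31 = 2350.46 × 10⁶ N·mm.
M_n = 2350.46 kN·m.

M_n ≈ 2350 kN·m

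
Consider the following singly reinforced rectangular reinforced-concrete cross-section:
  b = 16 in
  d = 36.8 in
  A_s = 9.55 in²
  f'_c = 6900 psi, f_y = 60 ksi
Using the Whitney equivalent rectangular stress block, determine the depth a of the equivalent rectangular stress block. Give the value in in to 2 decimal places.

T = A_s f_y = 9.55 × 60 = 573 kips.
a = T/(0.85 f'_c b) = 573/(0.85 × 6.9 × 16) = 6.11 in.

a ≈ 6.11 in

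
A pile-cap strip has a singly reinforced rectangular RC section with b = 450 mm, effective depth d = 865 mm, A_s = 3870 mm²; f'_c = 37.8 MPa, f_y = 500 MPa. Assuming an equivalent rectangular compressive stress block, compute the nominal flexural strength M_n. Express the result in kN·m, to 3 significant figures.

M_n ≈ 1540 kN·m

T = A_s f_y = 3870 × 500 = 1935000 N = 1935 kN.
From C = T: a = T/(0.85 f'_c b) = 1935000/(0.85 × 37.8 × 450) = 133.83 mm.
M_n = T(d − a/2) = 1935 kN × (865 − 66.915) mm = 1544.29 kN·m.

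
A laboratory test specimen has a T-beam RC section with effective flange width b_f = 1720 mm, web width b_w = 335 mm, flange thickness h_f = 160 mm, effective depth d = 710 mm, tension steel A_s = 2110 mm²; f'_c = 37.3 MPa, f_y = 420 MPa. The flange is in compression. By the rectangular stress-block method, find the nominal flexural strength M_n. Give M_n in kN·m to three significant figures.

M_n ≈ 622 kN·m

Tension: T = A_s f_y = 2110 × 420 = 886200 N.
Try a within the flange: a = T/(0.85 f'_c b_f) = 886200/(0.85 × 37.3 × 1720) = 16.25 mm.
Since a = 16.25 ≤ h_f = 160 mm, the stress block lies entirely in the flange; analyse as a rectangular beam of width b_f.
M_n = T(d − a/2) = 886200 × (710 − 8.125) = 622.00 × 10⁶ N·mm.
M_n = 622.00 kN·m.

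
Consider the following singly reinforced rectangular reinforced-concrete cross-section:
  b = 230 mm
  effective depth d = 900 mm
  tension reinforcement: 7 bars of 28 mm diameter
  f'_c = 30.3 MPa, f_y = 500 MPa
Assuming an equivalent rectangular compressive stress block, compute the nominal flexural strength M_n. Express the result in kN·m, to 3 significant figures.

M_n ≈ 1550 kN·m

A_s = 7 × 616 = 4312 mm².
T = A_s f_y = 4312 × 500 = 2156000 N = 2156 kN.
From C = T: a = T/(0.85 f'_c b) = 2156000/(0.85 × 30.3 × 230) = 363.96 mm.
M_n = T(d − a/2) = 2156 kN × (900 − 181.98) mm = 1548.05 kN·m.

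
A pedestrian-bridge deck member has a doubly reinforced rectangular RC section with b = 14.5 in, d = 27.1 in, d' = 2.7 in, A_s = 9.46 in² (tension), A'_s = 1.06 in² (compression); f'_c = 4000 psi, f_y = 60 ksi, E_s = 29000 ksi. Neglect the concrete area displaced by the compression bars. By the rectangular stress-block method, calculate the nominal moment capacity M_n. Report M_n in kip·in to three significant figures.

M_n ≈ 12600 kip·in

Assume both steels yield.
a = (A_s − A'_s) f_y/(0.85 f'_c b) = (9.46 − 1.06) × 60/(0.85 × 4 × 14.5) = 10.223 in.
c = a/β₁ = 10.223/0.85 = 12.027 in; ε'_s = 0.003(c − d')/c = 0.0023 ≥ ε_y = 0.0021, so the compression steel yields.
M_n = (A_s − A'_s) f_y (d − a/2) + A'_s f_y (d − d') = 504 × (27.1 − 5.1115) + 63.6 × (27.1 − 2.7) = 11082.2 + 1551.8 = 12634.0 kip·in.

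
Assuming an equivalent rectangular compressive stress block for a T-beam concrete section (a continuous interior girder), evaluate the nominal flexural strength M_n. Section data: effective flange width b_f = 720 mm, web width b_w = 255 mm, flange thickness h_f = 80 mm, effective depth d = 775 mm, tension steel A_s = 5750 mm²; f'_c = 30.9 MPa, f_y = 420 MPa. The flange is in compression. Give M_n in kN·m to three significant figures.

Tension: T = A_s f_y = 5750 × 420 = 2415000 N.
Try a within the flange: a = T/(0.85 f'_c b_f) = 2415000/(0.85 × 30.9 × 720) = 127.70 mm.
a = 127.70 > h_f = 80 mm: the block extends into the web. Split into flange-overhang and web parts.
C_f = 0.85 f'_c (b_f − b_w) h_f = 0.85 × 30.9 × (720 − 255) × 80 = 977058 N.
Remaining web compression depth: a_w = (T − C_f)/(0.85 f'_c b_w) = (2415000 − 977058)/(0.85 × 30.9 × 255) = 214.70 mm.
M_n = C_f(d − h_f/2) + (T − C_f)(d − a_w/2) = 977058 × (775 − 40) + 1437942 × (775 − 107.35) = 718.14 + 960.04 = 1678.18 × 10⁶ N·mm.
M_n = 1678.18 kN·m.

M_n ≈ 1680 kN·m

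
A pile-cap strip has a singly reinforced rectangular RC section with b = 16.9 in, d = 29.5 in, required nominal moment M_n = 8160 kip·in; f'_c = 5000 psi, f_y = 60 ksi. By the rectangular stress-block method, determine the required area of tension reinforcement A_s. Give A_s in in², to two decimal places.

From M_n = 0.85 f'_c a b (d − a/2):
a = d − √(d² − 2M_n/(0.85 f'_c b)) = 29.5 − √(29.5² − 2 × 8160/(0.85 × 5 × 16.9)) = 4.142 in.
A_s = 0.85 f'_c a b / f_y = 0.85 × 5 × 4.142 × 16.9 / 60 = 4.958 in².

A_s ≈ 4.96 in²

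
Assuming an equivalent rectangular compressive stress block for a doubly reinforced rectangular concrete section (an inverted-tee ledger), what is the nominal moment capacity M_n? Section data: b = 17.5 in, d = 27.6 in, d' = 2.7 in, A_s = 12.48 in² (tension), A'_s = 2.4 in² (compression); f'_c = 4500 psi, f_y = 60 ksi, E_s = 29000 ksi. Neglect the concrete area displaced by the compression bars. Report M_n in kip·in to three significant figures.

Assume both steels yield.
a = (A_s − A'_s) f_y/(0.85 f'_c b) = (12.48 − 2.4) × 60/(0.85 × 4.5 × 17.5) = 9.035 in.
c = a/β₁ = 9.035/0.825 = 10.952 in; ε'_s = 0.003(c − d')/c = 0.0023 ≥ ε_y = 0.0021, so the compression steel yields.
M_n = (A_s − A'_s) f_y (d − a/2) + A'_s f_y (d − d') = 604.8 × (27.6 − 4.5175) + 144 × (27.6 − 2.7) = 13960.3 + 3585.6 = 17545.9 kip·in.

M_n ≈ 17500 kip·in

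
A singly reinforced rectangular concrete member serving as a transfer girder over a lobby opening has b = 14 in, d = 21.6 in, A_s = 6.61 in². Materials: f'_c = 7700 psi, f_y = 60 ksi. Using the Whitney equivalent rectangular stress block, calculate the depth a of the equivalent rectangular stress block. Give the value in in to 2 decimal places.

T = A_s f_y = 6.61 × 60 = 396.6 kips.
a = T/(0.85 f'_c b) = 396.6/(0.85 × 7.7 × 14) = 4.33 in.

a ≈ 4.33 in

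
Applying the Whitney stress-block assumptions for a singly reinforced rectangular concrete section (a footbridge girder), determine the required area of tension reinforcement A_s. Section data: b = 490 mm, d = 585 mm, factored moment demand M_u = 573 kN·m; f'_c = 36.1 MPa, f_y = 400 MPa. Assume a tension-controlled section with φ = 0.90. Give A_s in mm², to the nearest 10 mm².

M_n = M_u/φ = 573/0.90 = 636.667 kN·m.
With M_n = 0.85 f'_c a b (d − a/2), solve the quadratic for a:
a = d − √(d² − 2M_n/(0.85 f'_c b)) = 585 − √(585² − 2 × 636.667×10⁶/(0.85 × 36.1 × 490)) = 77.52 mm.
A_s = 0.85 f'_c a b / f_y = 0.85 × 36.1 × 77.52 × 490 / 400 = 2913.9 mm².

A_s ≈ 2910 mm²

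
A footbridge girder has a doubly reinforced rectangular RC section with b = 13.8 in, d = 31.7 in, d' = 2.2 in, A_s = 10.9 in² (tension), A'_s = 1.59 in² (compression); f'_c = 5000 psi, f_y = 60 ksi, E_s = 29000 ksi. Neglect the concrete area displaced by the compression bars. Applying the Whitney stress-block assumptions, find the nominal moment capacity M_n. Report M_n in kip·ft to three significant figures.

M_n ≈ 1490 kip·ft

Assume both steels yield.
a = (A_s − A'_s) f_y/(0.85 f'_c b) = (10.9 − 1.59) × 60/(0.85 × 5 × 13.8) = 9.524 in.
c = a/β₁ = 9.524/0.8 = 11.905 in; ε'_s = 0.003(c − d')/c = 0.0024 ≥ ε_y = 0.0021, so the compression steel yields.
M_n = (A_s − A'_s) f_y (d − a/2) + A'_s f_y (d − d') = 558.6 × (31.7 − 4.762) + 95.4 × (31.7 − 2.2) = 15047.6 + 2814.3 = 17861.9 kip·in = 17861.9/12 = 1488.49 kip·ft.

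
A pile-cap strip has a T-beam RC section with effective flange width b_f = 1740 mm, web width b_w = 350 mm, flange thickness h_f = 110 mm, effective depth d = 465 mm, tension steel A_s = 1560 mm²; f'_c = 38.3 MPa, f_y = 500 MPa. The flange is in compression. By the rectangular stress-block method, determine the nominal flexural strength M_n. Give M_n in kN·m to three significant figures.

Tension: T = A_s f_y = 1560 × 500 = 780000 N.
Try a within the flange: a = T/(0.85 f'_c b_f) = 780000/(0.85 × 38.3 × 1740) = 13.77 mm.
Since a = 13.77 ≤ h_f = 110 mm, the stress block lies entirely in the flange; analyse as a rectangular beam of width b_f.
M_n = T(d − a/2) = 780000 × (465 − 6.885) = 357.33 × 10⁶ N·mm.
M_n = 357.33 kN·m.

M_n ≈ 357 kN·m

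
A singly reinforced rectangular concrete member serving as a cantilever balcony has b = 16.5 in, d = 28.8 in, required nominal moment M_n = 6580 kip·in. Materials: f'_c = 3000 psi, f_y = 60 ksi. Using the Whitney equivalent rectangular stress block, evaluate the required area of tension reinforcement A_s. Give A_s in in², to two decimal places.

A_s ≈ 4.26 in²

From M_n = 0.85 f'_c a b (d − a/2):
a = d − √(d² − 2M_n/(0.85 f'_c b)) = 28.8 − √(28.8² − 2 × 6580/(0.85 × 3 × 16.5)) = 6.070 in.
A_s = 0.85 f'_c a b / f_y = 0.85 × 3 × 6.070 × 16.5 / 60 = 4.257 in².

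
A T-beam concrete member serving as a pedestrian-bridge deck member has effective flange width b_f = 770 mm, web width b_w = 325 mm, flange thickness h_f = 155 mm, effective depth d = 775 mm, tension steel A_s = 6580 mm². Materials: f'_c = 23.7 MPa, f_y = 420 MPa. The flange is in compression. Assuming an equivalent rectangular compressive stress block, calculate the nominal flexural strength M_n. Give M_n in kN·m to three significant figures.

M_n ≈ 1890 kN·m

Tension: T = A_s f_y = 6580 × 420 = 2763600 N.
Try a within the flange: a = T/(0.85 f'_c b_f) = 2763600/(0.85 × 23.7 × 770) = 178.16 mm.
a = 178.16 > h_f = 155 mm: the block extends into the web. Split into flange-overhang and web parts.
C_f = 0.85 f'_c (b_f − b_w) h_f = 0.85 × 23.7 × (770 − 325) × 155 = 1389501 N.
Remaining web compression depth: a_w = (T − C_f)/(0.85 f'_c b_w) = (2763600 − 1389501)/(0.85 × 23.7 × 325) = 209.88 mm.
M_n = C_f(d − h_f/2) + (T − C_f)(d − a_w/2) = 1389501 × (775 − 77.5) + 1374099 × (775 − 104.94) = 969.18 + 920.73 = 1889.91 × 10⁶ N·mm.
M_n = 1889.91 kN·m.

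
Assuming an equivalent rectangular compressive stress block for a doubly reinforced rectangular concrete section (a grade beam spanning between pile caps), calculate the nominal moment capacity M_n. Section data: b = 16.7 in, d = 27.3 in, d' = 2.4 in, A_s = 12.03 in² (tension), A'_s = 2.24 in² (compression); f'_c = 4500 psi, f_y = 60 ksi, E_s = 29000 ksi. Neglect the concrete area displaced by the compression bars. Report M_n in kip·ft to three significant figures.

Assume both steels yield.
a = (A_s − A'_s) f_y/(0.85 f'_c b) = (12.03 − 2.24) × 60/(0.85 × 4.5 × 16.7) = 9.196 in.
c = a/β₁ = 9.196/0.825 = 11.147 in; ε'_s = 0.003(c − d')/c = 0.0024 ≥ ε_y = 0.0021, so the compression steel yields.
M_n = (A_s − A'_s) f_y (d − a/2) + A'_s f_y (d − d') = 587.4 × (27.3 − 4.598) + 134.4 × (27.3 − 2.4) = 13335.2 + 3346.6 = 16681.8 kip·in = 16681.8/12 = 1390.15 kip·ft.

M_n ≈ 1390 kip·ft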